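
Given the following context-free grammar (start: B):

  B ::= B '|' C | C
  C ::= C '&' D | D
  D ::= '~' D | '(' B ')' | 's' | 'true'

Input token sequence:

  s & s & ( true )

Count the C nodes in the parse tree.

4

[B [C [C [C [D s]] & [D s]] & [D ( [B [C [D true]]] )]]]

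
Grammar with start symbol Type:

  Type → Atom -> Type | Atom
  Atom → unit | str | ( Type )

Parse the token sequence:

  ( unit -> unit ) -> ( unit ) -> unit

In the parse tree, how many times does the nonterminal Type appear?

[Type [Atom ( [Type [Atom unit] -> [Type [Atom unit]]] )] -> [Type [Atom ( [Type [Atom unit]] )] -> [Type [Atom unit]]]]

6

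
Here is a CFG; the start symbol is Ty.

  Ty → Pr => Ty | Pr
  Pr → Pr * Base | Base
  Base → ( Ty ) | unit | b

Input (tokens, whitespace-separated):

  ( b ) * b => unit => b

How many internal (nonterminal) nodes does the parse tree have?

[Ty [Pr [Pr [Base ( [Ty [Pr [Base b]]] )]] * [Base b]] => [Ty [Pr [Base unit]] => [Ty [Pr [Base b]]]]]

14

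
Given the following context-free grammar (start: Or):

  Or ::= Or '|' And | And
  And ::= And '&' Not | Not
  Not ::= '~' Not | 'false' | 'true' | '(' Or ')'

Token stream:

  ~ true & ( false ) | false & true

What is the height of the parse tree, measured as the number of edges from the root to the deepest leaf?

7

[Or [Or [And [And [Not ~ [Not true]]] & [Not ( [Or [And [Not false]]] )]]] | [And [And [Not false]] & [Not true]]]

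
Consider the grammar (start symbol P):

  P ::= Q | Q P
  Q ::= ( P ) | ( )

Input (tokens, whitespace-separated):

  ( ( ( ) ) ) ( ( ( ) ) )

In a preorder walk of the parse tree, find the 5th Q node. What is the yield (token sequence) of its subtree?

( ( ) )

[P [Q ( [P [Q ( [P [Q ( )]] )]] )] [P [Q ( [P [Q ( [P [Q ( )]] )]] )]]]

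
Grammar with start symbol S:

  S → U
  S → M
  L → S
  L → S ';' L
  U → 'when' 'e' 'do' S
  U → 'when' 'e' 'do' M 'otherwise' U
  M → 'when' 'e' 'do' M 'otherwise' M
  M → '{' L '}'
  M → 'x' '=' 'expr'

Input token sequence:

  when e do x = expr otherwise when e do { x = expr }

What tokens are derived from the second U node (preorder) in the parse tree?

[S [U when e do [M x = expr] otherwise [U when e do [S [M { [L [S [M x = expr]]] }]]]]]

when e do { x = expr }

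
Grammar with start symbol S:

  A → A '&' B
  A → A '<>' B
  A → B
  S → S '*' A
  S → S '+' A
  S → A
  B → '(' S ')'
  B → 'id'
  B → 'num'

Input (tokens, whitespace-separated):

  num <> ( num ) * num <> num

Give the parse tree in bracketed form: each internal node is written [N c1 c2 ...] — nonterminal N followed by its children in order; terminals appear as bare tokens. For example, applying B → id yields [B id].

[S [S [A [A [B num]] <> [B ( [S [A [B num]]] )]]] * [A [A [B num]] <> [B num]]]

S
S * A
A * A
A <> B * A
B <> B * A
num <> B * A
num <> ( S ) * A
num <> ( A ) * A
num <> ( B ) * A
num <> ( num ) * A
num <> ( num ) * A <> B
num <> ( num ) * B <> B
num <> ( num ) * num <> B
num <> ( num ) * num <> num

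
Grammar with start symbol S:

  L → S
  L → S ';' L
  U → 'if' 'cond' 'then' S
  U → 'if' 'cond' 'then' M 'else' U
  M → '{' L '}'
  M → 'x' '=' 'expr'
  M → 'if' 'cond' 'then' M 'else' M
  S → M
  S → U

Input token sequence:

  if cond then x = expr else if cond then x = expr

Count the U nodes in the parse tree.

[S [U if cond then [M x = expr] else [U if cond then [S [M x = expr]]]]]

2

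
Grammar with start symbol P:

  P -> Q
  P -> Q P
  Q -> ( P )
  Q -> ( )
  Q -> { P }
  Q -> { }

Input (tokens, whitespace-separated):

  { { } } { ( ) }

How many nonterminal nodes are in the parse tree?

[P [Q { [P [Q { }]] }] [P [Q { [P [Q ( )]] }]]]

8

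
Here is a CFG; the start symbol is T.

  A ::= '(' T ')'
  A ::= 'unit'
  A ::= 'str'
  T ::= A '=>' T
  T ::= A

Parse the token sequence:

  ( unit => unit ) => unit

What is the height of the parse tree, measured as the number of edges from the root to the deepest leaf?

5

[T [A ( [T [A unit] => [T [A unit]]] )] => [T [A unit]]]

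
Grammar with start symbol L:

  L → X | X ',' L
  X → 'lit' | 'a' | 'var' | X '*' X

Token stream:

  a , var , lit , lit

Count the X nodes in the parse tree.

4

[L [X a] , [L [X var] , [L [X lit] , [L [X lit]]]]]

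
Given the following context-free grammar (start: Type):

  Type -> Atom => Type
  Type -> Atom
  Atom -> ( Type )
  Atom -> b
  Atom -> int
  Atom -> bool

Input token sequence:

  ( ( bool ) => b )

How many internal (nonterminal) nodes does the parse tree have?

8

[Type [Atom ( [Type [Atom ( [Type [Atom bool]] )] => [Type [Atom b]]] )]]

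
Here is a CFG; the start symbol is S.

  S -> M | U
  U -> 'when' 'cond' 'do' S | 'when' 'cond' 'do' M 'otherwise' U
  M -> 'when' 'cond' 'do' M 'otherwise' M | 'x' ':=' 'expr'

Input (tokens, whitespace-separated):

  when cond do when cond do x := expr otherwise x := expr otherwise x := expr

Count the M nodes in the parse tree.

5

[S [M when cond do [M when cond do [M x := expr] otherwise [M x := expr]] otherwise [M x := expr]]]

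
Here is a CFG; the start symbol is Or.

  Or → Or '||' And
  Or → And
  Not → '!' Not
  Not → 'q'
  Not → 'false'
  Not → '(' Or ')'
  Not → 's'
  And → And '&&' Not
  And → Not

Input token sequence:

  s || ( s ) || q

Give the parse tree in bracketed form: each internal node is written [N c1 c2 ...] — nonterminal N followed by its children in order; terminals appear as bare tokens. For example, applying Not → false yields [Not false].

[Or [Or [Or [And [Not s]]] || [And [Not ( [Or [And [Not s]]] )]]] || [And [Not q]]]

Or
Or || And
Or || And || And
And || And || And
Not || And || And
s || And || And
s || Not || And
s || ( Or ) || And
s || ( And ) || And
s || ( Not ) || And
s || ( s ) || And
s || ( s ) || Not
s || ( s ) || q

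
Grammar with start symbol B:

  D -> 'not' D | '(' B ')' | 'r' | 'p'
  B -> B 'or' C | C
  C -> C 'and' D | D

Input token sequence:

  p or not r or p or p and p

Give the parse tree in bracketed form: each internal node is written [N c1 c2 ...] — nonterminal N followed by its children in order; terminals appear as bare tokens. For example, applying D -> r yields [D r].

[B [B [B [B [C [D p]]] or [C [D not [D r]]]] or [C [D p]]] or [C [C [D p]] and [D p]]]

B
B or C
B or C or C
B or C or C or C
C or C or C or C
D or C or C or C
p or C or C or C
p or D or C or C
p or not D or C or C
p or not r or C or C
p or not r or D or C
p or not r or p or C
p or not r or p or C and D
p or not r or p or D and D
p or not r or p or p and D
p or not r or p or p and p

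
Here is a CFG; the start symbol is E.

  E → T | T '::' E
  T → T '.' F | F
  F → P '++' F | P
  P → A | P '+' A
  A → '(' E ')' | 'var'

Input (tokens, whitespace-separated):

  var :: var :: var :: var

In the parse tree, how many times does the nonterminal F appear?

4

[E [T [F [P [A var]]]] :: [E [T [F [P [A var]]]] :: [E [T [F [P [A var]]]] :: [E [T [F [P [A var]]]]]]]]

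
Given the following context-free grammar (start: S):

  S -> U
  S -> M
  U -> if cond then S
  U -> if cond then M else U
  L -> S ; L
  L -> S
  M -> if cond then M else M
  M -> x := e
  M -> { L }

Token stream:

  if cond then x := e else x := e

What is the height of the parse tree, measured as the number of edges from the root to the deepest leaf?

[S [M if cond then [M x := e] else [M x := e]]]

3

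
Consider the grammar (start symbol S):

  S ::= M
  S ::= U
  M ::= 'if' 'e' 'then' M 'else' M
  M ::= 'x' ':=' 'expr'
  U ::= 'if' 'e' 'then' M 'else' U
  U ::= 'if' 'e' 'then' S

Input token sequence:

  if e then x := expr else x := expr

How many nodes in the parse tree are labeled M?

3

[S [M if e then [M x := expr] else [M x := expr]]]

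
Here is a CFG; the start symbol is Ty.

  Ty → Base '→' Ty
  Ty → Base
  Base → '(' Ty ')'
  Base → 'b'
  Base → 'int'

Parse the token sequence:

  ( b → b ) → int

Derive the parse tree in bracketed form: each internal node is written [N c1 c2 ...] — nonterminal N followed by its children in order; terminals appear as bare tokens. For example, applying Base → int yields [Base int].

[Ty [Base ( [Ty [Base b] → [Ty [Base b]]] )] → [Ty [Base int]]]

Ty
Base → Ty
( Ty ) → Ty
( Base → Ty ) → Ty
( b → Ty ) → Ty
( b → Base ) → Ty
( b → b ) → Ty
( b → b ) → Base
( b → b ) → int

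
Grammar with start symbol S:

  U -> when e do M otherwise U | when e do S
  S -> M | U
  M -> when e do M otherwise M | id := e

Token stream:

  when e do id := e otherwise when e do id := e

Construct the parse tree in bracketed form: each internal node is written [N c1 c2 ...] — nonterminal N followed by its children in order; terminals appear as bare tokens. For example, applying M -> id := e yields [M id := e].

[S [U when e do [M id := e] otherwise [U when e do [S [M id := e]]]]]

S
U
when e do M otherwise U
when e do id := e otherwise U
when e do id := e otherwise when e do S
when e do id := e otherwise when e do M
when e do id := e otherwise when e do id := e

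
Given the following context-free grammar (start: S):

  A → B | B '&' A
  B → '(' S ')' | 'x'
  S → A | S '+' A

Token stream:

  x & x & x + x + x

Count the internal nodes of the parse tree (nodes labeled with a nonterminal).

[S [S [S [A [B x] & [A [B x] & [A [B x]]]]] + [A [B x]]] + [A [B x]]]

13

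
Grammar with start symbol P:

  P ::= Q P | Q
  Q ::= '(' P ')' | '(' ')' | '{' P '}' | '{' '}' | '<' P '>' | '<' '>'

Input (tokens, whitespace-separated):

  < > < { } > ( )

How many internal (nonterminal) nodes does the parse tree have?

8

[P [Q < >] [P [Q < [P [Q { }]] >] [P [Q ( )]]]]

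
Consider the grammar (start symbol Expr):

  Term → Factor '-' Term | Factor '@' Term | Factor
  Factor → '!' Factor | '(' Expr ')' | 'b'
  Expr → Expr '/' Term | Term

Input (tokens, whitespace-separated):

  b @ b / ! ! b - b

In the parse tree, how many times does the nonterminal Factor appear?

6

[Expr [Expr [Term [Factor b] @ [Term [Factor b]]]] / [Term [Factor ! [Factor ! [Factor b]]] - [Term [Factor b]]]]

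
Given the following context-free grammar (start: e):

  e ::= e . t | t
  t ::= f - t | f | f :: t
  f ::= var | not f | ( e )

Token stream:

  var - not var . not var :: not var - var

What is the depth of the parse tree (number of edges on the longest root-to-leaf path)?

6

[e [e [t [f var] - [t [f not [f var]]]]] . [t [f not [f var]] :: [t [f not [f var]] - [t [f var]]]]]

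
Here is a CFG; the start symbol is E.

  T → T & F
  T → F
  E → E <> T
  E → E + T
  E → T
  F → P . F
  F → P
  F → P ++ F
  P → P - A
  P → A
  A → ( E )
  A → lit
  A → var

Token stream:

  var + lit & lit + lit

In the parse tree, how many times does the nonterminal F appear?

[E [E [E [T [F [P [A var]]]]] + [T [T [F [P [A lit]]]] & [F [P [A lit]]]]] + [T [F [P [A lit]]]]]

4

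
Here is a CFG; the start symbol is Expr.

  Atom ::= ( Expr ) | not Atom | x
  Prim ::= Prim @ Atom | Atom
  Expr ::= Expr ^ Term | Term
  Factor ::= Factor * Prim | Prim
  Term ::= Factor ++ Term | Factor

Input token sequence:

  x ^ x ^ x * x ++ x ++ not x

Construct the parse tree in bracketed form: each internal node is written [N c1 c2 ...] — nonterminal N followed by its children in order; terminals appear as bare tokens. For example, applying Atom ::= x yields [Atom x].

[Expr [Expr [Expr [Term [Factor [Prim [Atom x]]]]] ^ [Term [Factor [Prim [Atom x]]]]] ^ [Term [Factor [Factor [Prim [Atom x]]] * [Prim [Atom x]]] ++ [Term [Factor [Prim [Atom x]]] ++ [Term [Factor [Prim [Atom not [Atom x]]]]]]]]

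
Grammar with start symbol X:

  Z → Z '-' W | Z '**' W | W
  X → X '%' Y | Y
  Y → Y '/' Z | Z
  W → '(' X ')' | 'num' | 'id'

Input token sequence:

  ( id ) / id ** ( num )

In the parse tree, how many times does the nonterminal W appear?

[X [Y [Y [Z [W ( [X [Y [Z [W id]]]] )]]] / [Z [Z [W id]] ** [W ( [X [Y [Z [W num]]]] )]]]]

5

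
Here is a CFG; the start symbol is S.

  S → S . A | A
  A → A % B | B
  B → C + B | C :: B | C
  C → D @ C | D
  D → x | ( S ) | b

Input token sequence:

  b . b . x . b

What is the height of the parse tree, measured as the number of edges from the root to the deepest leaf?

[S [S [S [S [A [B [C [D b]]]]] . [A [B [C [D b]]]]] . [A [B [C [D x]]]]] . [A [B [C [D b]]]]]

8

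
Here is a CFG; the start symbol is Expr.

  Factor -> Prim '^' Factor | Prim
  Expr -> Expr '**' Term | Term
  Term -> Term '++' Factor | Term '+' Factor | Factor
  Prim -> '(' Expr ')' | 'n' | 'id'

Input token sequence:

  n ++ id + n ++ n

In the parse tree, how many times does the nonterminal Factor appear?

4

[Expr [Term [Term [Term [Term [Factor [Prim n]]] ++ [Factor [Prim id]]] + [Factor [Prim n]]] ++ [Factor [Prim n]]]]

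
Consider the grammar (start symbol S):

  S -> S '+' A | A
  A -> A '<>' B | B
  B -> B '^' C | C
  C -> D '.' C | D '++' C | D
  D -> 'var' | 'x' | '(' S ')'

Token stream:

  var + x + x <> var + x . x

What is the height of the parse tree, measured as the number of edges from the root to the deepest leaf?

8

[S [S [S [S [A [B [C [D var]]]]] + [A [B [C [D x]]]]] + [A [A [B [C [D x]]]] <> [B [C [D var]]]]] + [A [B [C [D x] . [C [D x]]]]]]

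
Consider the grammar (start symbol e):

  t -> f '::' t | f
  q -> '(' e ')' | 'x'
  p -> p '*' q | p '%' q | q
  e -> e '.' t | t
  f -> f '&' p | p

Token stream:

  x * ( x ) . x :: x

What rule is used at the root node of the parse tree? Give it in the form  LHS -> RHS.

e -> e '.' t

[e [e [t [f [p [p [q x]] * [q ( [e [t [f [p [q x]]]]] )]]]]] . [t [f [p [q x]]] :: [t [f [p [q x]]]]]]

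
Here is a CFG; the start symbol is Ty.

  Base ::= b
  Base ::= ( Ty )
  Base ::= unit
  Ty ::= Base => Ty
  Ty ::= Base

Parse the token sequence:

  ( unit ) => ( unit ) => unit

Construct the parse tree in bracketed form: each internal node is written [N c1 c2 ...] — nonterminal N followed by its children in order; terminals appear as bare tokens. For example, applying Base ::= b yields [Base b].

Ty
Base => Ty
( Ty ) => Ty
( Base ) => Ty
( unit ) => Ty
( unit ) => Base => Ty
( unit ) => ( Ty ) => Ty
( unit ) => ( Base ) => Ty
( unit ) => ( unit ) => Ty
( unit ) => ( unit ) => Base
( unit ) => ( unit ) => unit

[Ty [Base ( [Ty [Base unit]] )] => [Ty [Base ( [Ty [Base unit]] )] => [Ty [Base unit]]]]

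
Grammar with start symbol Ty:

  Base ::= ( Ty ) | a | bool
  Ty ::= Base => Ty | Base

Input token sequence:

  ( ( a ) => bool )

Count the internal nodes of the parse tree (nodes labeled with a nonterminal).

8

[Ty [Base ( [Ty [Base ( [Ty [Base a]] )] => [Ty [Base bool]]] )]]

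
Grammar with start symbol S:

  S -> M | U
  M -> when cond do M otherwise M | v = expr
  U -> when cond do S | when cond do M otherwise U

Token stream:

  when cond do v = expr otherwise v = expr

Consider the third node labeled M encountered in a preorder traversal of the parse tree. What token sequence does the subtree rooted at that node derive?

[S [M when cond do [M v = expr] otherwise [M v = expr]]]

v = expr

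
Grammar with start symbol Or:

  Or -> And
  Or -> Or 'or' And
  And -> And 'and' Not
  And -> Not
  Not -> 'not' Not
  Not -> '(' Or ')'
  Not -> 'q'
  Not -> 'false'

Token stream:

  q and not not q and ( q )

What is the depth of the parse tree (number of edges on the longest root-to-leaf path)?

6

[Or [And [And [And [Not q]] and [Not not [Not not [Not q]]]] and [Not ( [Or [And [Not q]]] )]]]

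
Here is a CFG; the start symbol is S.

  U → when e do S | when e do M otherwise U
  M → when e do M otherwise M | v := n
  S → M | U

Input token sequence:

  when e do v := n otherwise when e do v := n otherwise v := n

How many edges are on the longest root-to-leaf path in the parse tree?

[S [M when e do [M v := n] otherwise [M when e do [M v := n] otherwise [M v := n]]]]

4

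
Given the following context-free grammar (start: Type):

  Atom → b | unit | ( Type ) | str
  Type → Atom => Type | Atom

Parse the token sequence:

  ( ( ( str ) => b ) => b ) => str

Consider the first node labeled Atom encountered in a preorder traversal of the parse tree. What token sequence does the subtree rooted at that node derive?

[Type [Atom ( [Type [Atom ( [Type [Atom ( [Type [Atom str]] )] => [Type [Atom b]]] )] => [Type [Atom b]]] )] => [Type [Atom str]]]

( ( ( str ) => b ) => b )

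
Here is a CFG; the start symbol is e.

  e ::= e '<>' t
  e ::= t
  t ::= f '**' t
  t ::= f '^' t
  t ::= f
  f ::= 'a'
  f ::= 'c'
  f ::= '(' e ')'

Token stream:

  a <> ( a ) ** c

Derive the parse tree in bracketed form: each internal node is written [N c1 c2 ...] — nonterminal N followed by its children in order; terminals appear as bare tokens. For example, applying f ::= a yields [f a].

e
e <> t
t <> t
f <> t
a <> t
a <> f ** t
a <> ( e ) ** t
a <> ( t ) ** t
a <> ( f ) ** t
a <> ( a ) ** t
a <> ( a ) ** f
a <> ( a ) ** c

[e [e [t [f a]]] <> [t [f ( [e [t [f a]]] )] ** [t [f c]]]]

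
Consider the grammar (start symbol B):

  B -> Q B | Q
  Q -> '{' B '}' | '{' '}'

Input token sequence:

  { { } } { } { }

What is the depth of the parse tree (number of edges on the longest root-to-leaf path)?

[B [Q { [B [Q { }]] }] [B [Q { }] [B [Q { }]]]]

4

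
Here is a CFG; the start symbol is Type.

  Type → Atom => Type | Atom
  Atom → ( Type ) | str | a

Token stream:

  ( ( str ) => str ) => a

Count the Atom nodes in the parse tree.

5

[Type [Atom ( [Type [Atom ( [Type [Atom str]] )] => [Type [Atom str]]] )] => [Type [Atom a]]]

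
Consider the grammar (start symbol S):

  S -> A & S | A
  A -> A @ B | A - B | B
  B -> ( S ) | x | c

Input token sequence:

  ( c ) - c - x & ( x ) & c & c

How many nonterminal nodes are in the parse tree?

22

[S [A [A [A [B ( [S [A [B c]]] )]] - [B c]] - [B x]] & [S [A [B ( [S [A [B x]]] )]] & [S [A [B c]] & [S [A [B c]]]]]]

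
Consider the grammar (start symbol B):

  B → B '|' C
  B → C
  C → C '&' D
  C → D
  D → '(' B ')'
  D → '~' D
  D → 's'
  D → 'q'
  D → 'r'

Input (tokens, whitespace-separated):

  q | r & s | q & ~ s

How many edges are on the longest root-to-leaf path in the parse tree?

[B [B [B [C [D q]]] | [C [C [D r]] & [D s]]] | [C [C [D q]] & [D ~ [D s]]]]

5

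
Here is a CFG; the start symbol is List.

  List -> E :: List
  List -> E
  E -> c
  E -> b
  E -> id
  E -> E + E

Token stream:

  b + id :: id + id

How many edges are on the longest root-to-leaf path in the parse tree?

4

[List [E [E b] + [E id]] :: [List [E [E id] + [E id]]]]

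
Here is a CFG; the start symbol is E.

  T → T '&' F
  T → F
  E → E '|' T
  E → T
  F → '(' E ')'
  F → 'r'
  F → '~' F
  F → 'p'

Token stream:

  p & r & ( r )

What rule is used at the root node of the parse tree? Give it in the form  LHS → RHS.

E → T

[E [T [T [T [F p]] & [F r]] & [F ( [E [T [F r]]] )]]]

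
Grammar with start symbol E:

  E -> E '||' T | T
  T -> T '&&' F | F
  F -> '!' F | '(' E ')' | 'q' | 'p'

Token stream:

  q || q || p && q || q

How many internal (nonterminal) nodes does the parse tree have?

[E [E [E [E [T [F q]]] || [T [F q]]] || [T [T [F p]] && [F q]]] || [T [F q]]]

14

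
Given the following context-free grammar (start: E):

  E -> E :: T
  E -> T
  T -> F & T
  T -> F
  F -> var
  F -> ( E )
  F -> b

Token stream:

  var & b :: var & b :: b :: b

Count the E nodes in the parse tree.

[E [E [E [E [T [F var] & [T [F b]]]] :: [T [F var] & [T [F b]]]] :: [T [F b]]] :: [T [F b]]]

4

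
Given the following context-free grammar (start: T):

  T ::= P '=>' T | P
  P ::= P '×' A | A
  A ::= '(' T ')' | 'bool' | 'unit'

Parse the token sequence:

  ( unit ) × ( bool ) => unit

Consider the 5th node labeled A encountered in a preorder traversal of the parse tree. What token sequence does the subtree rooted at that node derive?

[T [P [P [A ( [T [P [A unit]]] )]] × [A ( [T [P [A bool]]] )]] => [T [P [A unit]]]]

unit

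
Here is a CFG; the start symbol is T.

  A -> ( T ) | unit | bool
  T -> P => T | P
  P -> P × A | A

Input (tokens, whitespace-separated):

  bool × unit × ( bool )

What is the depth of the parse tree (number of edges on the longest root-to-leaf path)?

6

[T [P [P [P [A bool]] × [A unit]] × [A ( [T [P [A bool]]] )]]]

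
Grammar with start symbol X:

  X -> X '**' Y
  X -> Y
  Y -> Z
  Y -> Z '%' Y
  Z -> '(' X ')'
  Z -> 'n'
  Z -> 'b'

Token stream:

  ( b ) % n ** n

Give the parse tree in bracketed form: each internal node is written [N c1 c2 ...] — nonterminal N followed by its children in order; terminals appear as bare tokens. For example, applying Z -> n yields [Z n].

[X [X [Y [Z ( [X [Y [Z b]]] )] % [Y [Z n]]]] ** [Y [Z n]]]

X
X ** Y
Y ** Y
Z % Y ** Y
( X ) % Y ** Y
( Y ) % Y ** Y
( Z ) % Y ** Y
( b ) % Y ** Y
( b ) % Z ** Y
( b ) % n ** Y
( b ) % n ** Z
( b ) % n ** n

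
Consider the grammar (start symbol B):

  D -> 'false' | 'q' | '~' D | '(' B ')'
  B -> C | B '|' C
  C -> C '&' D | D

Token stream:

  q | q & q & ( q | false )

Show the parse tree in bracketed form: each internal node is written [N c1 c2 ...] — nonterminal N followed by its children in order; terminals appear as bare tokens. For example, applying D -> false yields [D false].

B
B | C
C | C
D | C
q | C
q | C & D
q | C & D & D
q | D & D & D
q | q & D & D
q | q & q & D
q | q & q & ( B )
q | q & q & ( B | C )
q | q & q & ( C | C )
q | q & q & ( D | C )
q | q & q & ( q | C )
q | q & q & ( q | D )
q | q & q & ( q | false )

[B [B [C [D q]]] | [C [C [C [D q]] & [D q]] & [D ( [B [B [C [D q]]] | [C [D false]]] )]]]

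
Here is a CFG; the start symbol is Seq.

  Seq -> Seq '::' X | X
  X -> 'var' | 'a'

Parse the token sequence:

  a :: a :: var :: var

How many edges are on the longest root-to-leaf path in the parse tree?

5

[Seq [Seq [Seq [Seq [X a]] :: [X a]] :: [X var]] :: [X var]]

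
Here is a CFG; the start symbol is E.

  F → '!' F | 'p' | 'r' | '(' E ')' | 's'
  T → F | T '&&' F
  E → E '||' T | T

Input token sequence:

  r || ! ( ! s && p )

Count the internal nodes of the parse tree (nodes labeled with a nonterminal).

13

[E [E [T [F r]]] || [T [F ! [F ( [E [T [T [F ! [F s]]] && [F p]]] )]]]]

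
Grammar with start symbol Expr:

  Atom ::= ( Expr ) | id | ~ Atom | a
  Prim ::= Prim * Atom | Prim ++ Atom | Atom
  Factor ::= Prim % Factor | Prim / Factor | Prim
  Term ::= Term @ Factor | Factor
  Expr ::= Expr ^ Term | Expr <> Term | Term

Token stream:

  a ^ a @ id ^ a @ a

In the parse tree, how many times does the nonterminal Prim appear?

5

[Expr [Expr [Expr [Term [Factor [Prim [Atom a]]]]] ^ [Term [Term [Factor [Prim [Atom a]]]] @ [Factor [Prim [Atom id]]]]] ^ [Term [Term [Factor [Prim [Atom a]]]] @ [Factor [Prim [Atom a]]]]]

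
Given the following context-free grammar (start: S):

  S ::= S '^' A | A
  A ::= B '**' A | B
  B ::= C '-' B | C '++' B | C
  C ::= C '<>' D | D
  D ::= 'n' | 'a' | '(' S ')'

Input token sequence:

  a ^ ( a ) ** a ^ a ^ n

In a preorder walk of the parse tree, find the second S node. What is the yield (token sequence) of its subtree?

a ^ ( a ) ** a ^ a

[S [S [S [S [A [B [C [D a]]]]] ^ [A [B [C [D ( [S [A [B [C [D a]]]]] )]]] ** [A [B [C [D a]]]]]] ^ [A [B [C [D a]]]]] ^ [A [B [C [D n]]]]]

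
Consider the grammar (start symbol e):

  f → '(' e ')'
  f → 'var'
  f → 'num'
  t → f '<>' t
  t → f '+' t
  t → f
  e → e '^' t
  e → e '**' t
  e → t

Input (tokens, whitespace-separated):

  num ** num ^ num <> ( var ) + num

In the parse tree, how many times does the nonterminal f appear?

6

[e [e [e [t [f num]]] ** [t [f num]]] ^ [t [f num] <> [t [f ( [e [t [f var]]] )] + [t [f num]]]]]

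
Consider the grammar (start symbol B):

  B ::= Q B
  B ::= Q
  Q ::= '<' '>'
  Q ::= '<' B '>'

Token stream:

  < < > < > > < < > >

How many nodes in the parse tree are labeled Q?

[B [Q < [B [Q < >] [B [Q < >]]] >] [B [Q < [B [Q < >]] >]]]

5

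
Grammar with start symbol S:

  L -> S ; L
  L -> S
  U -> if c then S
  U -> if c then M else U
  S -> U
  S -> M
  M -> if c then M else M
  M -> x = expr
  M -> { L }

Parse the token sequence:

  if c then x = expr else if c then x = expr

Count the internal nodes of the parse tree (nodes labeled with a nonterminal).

[S [U if c then [M x = expr] else [U if c then [S [M x = expr]]]]]

6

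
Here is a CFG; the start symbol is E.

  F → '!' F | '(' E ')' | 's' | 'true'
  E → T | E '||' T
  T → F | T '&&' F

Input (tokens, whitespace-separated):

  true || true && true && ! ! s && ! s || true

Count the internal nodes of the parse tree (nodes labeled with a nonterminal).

[E [E [E [T [F true]]] || [T [T [T [T [F true]] && [F true]] && [F ! [F ! [F s]]]] && [F ! [F s]]]] || [T [F true]]]

18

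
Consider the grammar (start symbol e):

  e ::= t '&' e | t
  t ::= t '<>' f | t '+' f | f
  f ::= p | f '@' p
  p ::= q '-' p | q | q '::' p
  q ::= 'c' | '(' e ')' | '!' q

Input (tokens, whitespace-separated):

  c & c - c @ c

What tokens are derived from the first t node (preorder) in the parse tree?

[e [t [f [p [q c]]]] & [e [t [f [f [p [q c] - [p [q c]]]] @ [p [q c]]]]]]

c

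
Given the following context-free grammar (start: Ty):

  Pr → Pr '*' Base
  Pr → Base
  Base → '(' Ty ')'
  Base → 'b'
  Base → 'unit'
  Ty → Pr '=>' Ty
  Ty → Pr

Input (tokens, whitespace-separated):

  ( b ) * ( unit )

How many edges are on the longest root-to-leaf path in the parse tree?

7

[Ty [Pr [Pr [Base ( [Ty [Pr [Base b]]] )]] * [Base ( [Ty [Pr [Base unit]]] )]]]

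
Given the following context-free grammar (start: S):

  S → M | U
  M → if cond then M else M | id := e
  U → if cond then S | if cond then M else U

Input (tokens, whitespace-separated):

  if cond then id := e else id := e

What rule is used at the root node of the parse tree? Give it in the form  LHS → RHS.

[S [M if cond then [M id := e] else [M id := e]]]

S → M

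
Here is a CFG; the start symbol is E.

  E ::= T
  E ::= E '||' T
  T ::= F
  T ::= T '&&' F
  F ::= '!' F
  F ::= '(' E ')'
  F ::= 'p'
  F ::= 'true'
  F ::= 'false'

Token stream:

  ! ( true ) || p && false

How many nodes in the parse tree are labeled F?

5

[E [E [T [F ! [F ( [E [T [F true]]] )]]]] || [T [T [F p]] && [F false]]]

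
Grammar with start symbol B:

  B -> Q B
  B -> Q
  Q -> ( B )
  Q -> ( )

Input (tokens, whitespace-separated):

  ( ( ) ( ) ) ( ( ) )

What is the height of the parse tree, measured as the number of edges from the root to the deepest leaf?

[B [Q ( [B [Q ( )] [B [Q ( )]]] )] [B [Q ( [B [Q ( )]] )]]]

5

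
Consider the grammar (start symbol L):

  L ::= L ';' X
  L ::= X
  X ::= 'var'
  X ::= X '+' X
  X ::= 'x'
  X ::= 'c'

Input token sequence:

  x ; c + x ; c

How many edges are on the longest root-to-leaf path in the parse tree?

[L [L [L [X x]] ; [X [X c] + [X x]]] ; [X c]]

4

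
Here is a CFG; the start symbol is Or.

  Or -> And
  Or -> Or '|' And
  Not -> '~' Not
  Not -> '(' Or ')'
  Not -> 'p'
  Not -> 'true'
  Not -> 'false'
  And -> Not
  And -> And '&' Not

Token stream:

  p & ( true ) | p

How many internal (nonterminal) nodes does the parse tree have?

[Or [Or [And [And [Not p]] & [Not ( [Or [And [Not true]]] )]]] | [And [Not p]]]

11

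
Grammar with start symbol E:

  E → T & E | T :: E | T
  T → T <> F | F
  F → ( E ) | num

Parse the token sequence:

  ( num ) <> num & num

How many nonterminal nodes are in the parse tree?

11

[E [T [T [F ( [E [T [F num]]] )]] <> [F num]] & [E [T [F num]]]]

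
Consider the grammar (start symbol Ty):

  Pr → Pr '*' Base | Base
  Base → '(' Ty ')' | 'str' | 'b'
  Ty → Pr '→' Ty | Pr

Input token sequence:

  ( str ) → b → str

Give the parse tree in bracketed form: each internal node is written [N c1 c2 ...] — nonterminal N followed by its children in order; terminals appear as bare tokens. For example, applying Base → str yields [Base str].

Ty
Pr → Ty
Base → Ty
( Ty ) → Ty
( Pr ) → Ty
( Base ) → Ty
( str ) → Ty
( str ) → Pr → Ty
( str ) → Base → Ty
( str ) → b → Ty
( str ) → b → Pr
( str ) → b → Base
( str ) → b → str

[Ty [Pr [Base ( [Ty [Pr [Base str]]] )]] → [Ty [Pr [Base b]] → [Ty [Pr [Base str]]]]]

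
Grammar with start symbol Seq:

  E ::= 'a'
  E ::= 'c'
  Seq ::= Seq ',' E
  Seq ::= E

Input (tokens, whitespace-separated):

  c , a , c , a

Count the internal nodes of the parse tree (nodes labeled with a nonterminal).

8

[Seq [Seq [Seq [Seq [E c]] , [E a]] , [E c]] , [E a]]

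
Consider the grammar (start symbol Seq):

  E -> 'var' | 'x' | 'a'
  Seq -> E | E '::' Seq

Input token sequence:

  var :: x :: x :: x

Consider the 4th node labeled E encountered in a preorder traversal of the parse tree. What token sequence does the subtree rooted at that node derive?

[Seq [E var] :: [Seq [E x] :: [Seq [E x] :: [Seq [E x]]]]]

x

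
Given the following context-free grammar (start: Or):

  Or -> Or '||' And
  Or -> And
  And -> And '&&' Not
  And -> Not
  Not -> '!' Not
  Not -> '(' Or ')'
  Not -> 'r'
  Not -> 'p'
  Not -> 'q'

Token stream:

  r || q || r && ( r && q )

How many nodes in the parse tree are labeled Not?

6

[Or [Or [Or [And [Not r]]] || [And [Not q]]] || [And [And [Not r]] && [Not ( [Or [And [And [Not r]] && [Not q]]] )]]]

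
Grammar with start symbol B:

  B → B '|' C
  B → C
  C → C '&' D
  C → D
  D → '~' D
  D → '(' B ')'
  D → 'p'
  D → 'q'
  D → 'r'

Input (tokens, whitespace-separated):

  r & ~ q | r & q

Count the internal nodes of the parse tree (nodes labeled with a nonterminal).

[B [B [C [C [D r]] & [D ~ [D q]]]] | [C [C [D r]] & [D q]]]

11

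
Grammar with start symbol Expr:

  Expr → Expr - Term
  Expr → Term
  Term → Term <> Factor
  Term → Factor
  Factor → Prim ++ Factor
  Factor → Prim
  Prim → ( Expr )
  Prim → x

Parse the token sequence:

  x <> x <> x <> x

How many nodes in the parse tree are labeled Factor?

4

[Expr [Term [Term [Term [Term [Factor [Prim x]]] <> [Factor [Prim x]]] <> [Factor [Prim x]]] <> [Factor [Prim x]]]]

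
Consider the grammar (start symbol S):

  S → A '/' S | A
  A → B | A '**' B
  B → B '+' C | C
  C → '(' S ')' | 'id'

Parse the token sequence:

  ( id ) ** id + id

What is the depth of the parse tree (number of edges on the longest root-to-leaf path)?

9

[S [A [A [B [C ( [S [A [B [C id]]]] )]]] ** [B [B [C id]] + [C id]]]]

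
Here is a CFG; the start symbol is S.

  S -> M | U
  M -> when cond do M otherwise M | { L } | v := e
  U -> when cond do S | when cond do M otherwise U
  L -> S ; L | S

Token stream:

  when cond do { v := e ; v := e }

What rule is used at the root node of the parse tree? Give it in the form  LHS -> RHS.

[S [U when cond do [S [M { [L [S [M v := e]] ; [L [S [M v := e]]]] }]]]]

S -> U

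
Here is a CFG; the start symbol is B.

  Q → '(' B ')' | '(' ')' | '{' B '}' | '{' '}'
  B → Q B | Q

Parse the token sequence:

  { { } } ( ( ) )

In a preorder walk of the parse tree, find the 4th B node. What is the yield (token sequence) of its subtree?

[B [Q { [B [Q { }]] }] [B [Q ( [B [Q ( )]] )]]]

( )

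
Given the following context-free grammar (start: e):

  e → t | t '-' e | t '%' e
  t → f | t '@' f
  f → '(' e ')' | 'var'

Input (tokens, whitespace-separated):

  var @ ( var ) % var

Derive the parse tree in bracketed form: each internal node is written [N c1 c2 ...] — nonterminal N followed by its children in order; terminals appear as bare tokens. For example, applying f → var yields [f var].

e
t % e
t @ f % e
f @ f % e
var @ f % e
var @ ( e ) % e
var @ ( t ) % e
var @ ( f ) % e
var @ ( var ) % e
var @ ( var ) % t
var @ ( var ) % f
var @ ( var ) % var

[e [t [t [f var]] @ [f ( [e [t [f var]]] )]] % [e [t [f var]]]]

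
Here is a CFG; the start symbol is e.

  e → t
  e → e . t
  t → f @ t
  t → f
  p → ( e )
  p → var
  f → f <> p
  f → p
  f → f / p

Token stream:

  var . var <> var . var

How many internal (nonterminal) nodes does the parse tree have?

[e [e [e [t [f [p var]]]] . [t [f [f [p var]] <> [p var]]]] . [t [f [p var]]]]

14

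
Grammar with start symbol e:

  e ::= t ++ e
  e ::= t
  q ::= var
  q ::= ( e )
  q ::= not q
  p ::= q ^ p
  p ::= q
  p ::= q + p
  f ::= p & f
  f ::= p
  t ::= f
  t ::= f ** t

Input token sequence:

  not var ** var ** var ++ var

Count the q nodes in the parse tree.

5

[e [t [f [p [q not [q var]]]] ** [t [f [p [q var]]] ** [t [f [p [q var]]]]]] ++ [e [t [f [p [q var]]]]]]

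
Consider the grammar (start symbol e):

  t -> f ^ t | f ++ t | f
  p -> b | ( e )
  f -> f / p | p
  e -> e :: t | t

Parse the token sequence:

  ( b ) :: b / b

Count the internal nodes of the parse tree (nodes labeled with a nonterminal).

14

[e [e [t [f [p ( [e [t [f [p b]]]] )]]]] :: [t [f [f [p b]] / [p b]]]]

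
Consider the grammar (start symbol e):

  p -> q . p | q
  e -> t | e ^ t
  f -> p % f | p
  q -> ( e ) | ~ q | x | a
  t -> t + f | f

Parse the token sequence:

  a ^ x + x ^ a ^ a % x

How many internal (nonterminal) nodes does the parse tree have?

27

[e [e [e [e [t [f [p [q a]]]]] ^ [t [t [f [p [q x]]]] + [f [p [q x]]]]] ^ [t [f [p [q a]]]]] ^ [t [f [p [q a]] % [f [p [q x]]]]]]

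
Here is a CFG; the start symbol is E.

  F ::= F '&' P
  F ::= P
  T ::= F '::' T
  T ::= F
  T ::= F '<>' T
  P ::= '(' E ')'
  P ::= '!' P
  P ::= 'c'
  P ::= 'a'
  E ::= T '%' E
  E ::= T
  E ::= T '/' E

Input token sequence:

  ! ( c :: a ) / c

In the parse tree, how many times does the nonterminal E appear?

3

[E [T [F [P ! [P ( [E [T [F [P c]] :: [T [F [P a]]]]] )]]]] / [E [T [F [P c]]]]]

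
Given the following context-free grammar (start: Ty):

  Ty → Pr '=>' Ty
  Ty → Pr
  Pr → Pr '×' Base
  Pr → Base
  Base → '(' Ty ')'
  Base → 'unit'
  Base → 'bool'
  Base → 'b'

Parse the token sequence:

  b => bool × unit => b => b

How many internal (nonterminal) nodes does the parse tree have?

[Ty [Pr [Base b]] => [Ty [Pr [Pr [Base bool]] × [Base unit]] => [Ty [Pr [Base b]] => [Ty [Pr [Base b]]]]]]

14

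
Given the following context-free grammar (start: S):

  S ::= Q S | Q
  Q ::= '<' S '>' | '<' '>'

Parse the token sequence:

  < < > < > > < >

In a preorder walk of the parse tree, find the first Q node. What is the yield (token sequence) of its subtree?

[S [Q < [S [Q < >] [S [Q < >]]] >] [S [Q < >]]]

< < > < > >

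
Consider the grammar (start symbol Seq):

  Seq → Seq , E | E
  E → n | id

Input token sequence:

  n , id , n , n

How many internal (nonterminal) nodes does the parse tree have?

8

[Seq [Seq [Seq [Seq [E n]] , [E id]] , [E n]] , [E n]]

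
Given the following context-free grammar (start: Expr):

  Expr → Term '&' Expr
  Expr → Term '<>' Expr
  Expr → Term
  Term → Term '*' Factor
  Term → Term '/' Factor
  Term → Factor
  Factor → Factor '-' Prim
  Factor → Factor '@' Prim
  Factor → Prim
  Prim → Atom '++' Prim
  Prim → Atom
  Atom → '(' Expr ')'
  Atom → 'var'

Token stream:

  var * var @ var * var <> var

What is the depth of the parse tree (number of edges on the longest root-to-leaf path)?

7

[Expr [Term [Term [Term [Factor [Prim [Atom var]]]] * [Factor [Factor [Prim [Atom var]]] @ [Prim [Atom var]]]] * [Factor [Prim [Atom var]]]] <> [Expr [Term [Factor [Prim [Atom var]]]]]]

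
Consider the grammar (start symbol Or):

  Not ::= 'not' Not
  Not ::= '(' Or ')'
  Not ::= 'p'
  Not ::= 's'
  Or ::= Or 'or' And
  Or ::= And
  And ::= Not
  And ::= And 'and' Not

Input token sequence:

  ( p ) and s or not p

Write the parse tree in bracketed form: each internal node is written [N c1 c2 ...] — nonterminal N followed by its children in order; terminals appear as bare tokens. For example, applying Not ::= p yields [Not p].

Or
Or or And
And or And
And and Not or And
Not and Not or And
( Or ) and Not or And
( And ) and Not or And
( Not ) and Not or And
( p ) and Not or And
( p ) and s or And
( p ) and s or Not
( p ) and s or not Not
( p ) and s or not p

[Or [Or [And [And [Not ( [Or [And [Not p]]] )]] and [Not s]]] or [And [Not not [Not p]]]]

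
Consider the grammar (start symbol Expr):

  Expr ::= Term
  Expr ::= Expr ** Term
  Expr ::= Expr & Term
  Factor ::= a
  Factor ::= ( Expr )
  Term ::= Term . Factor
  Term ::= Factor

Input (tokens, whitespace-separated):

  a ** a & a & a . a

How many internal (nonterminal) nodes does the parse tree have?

[Expr [Expr [Expr [Expr [Term [Factor a]]] ** [Term [Factor a]]] & [Term [Factor a]]] & [Term [Term [Factor a]] . [Factor a]]]

14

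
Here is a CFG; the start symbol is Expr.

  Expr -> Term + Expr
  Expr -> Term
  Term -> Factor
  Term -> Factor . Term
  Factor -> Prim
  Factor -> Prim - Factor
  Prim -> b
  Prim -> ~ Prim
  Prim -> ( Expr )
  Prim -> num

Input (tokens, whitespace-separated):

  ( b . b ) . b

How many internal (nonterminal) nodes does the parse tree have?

14

[Expr [Term [Factor [Prim ( [Expr [Term [Factor [Prim b]] . [Term [Factor [Prim b]]]]] )]] . [Term [Factor [Prim b]]]]]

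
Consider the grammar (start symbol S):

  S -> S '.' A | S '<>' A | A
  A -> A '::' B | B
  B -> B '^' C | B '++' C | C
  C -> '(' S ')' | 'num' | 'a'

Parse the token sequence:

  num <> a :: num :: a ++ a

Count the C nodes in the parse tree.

[S [S [A [B [C num]]]] <> [A [A [A [B [C a]]] :: [B [C num]]] :: [B [B [C a]] ++ [C a]]]]

5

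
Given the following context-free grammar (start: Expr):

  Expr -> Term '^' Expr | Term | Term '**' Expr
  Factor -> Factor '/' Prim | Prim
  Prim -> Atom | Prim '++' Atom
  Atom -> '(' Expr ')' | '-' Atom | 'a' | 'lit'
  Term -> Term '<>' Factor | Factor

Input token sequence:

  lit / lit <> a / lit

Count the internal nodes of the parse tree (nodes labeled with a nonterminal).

15

[Expr [Term [Term [Factor [Factor [Prim [Atom lit]]] / [Prim [Atom lit]]]] <> [Factor [Factor [Prim [Atom a]]] / [Prim [Atom lit]]]]]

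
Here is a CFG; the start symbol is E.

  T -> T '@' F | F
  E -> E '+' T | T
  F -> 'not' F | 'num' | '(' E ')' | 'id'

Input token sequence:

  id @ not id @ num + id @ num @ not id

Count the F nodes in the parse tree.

8

[E [E [T [T [T [F id]] @ [F not [F id]]] @ [F num]]] + [T [T [T [F id]] @ [F num]] @ [F not [F id]]]]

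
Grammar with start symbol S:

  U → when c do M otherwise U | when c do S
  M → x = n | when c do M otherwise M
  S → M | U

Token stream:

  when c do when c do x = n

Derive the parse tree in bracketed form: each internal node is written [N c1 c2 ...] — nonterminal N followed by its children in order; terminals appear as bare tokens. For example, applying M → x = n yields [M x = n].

S
U
when c do S
when c do U
when c do when c do S
when c do when c do M
when c do when c do x = n

[S [U when c do [S [U when c do [S [M x = n]]]]]]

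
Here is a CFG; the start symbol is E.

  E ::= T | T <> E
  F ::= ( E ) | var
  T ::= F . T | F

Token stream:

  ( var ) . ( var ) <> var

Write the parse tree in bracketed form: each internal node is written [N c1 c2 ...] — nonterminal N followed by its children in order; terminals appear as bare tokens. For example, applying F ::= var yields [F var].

E
T <> E
F . T <> E
( E ) . T <> E
( T ) . T <> E
( F ) . T <> E
( var ) . T <> E
( var ) . F <> E
( var ) . ( E ) <> E
( var ) . ( T ) <> E
( var ) . ( F ) <> E
( var ) . ( var ) <> E
( var ) . ( var ) <> T
( var ) . ( var ) <> F
( var ) . ( var ) <> var

[E [T [F ( [E [T [F var]]] )] . [T [F ( [E [T [F var]]] )]]] <> [E [T [F var]]]]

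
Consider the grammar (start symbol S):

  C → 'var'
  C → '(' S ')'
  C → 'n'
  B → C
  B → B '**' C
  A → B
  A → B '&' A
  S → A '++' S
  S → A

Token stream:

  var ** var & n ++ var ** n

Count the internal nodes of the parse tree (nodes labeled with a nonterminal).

[S [A [B [B [C var]] ** [C var]] & [A [B [C n]]]] ++ [S [A [B [B [C var]] ** [C n]]]]]

15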